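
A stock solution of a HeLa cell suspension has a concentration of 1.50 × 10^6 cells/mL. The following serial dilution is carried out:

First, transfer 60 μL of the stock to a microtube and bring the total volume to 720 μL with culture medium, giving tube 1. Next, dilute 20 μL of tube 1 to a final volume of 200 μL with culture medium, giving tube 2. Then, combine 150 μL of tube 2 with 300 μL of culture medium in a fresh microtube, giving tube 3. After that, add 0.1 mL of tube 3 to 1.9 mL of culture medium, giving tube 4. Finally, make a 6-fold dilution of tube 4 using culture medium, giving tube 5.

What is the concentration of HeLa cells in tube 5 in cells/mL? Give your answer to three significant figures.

34.7 cells/mL

Step 1: 60 μL brought to 720 μL → factor 720/60 = 12
Step 2: 20 μL brought to 200 μL → factor 200/20 = 10
Step 3: 150 μL + 300 μL = 450 μL total → factor 450/150 = 3
Step 4: 0.1 mL + 1.9 mL = 2 mL total → factor 2/0.1 = 20
Step 5: 6-fold → factor 6
Overall dilution factor = 12 × 10 × 3 × 20 × 6 = 43200
Final = 1.50 × 10^6 cells/mL / 43200 = 34.7 cells/mL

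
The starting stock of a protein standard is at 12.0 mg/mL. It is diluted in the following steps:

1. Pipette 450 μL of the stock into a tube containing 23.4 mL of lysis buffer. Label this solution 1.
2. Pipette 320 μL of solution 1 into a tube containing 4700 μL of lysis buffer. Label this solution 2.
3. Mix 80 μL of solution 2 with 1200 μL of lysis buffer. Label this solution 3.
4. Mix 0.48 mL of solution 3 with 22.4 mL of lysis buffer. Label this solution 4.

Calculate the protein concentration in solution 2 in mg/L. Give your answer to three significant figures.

Step 1: 450 μL + 23.4 mL = 23850 μL total → factor 23850/450 = 53
Step 2: 320 μL + 4700 μL = 5020 μL total → factor 5020/320 = 15.688
Dilution factor through solution 2 = 53 × 15.688 = 831.44
[solution 2] = 12.0 mg/mL / 831.44 = 0.01443 mg/mL = 14.4 mg/L

14.4 mg/L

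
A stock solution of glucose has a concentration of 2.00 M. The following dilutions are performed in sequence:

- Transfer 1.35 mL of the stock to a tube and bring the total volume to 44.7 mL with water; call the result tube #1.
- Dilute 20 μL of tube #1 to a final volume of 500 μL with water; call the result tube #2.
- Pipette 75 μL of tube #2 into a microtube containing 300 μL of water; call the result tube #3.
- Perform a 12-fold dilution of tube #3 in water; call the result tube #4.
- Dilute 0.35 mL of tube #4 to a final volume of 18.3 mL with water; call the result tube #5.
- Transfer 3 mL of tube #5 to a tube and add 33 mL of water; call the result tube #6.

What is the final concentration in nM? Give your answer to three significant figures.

Step 1: 1.35 mL brought to 44.7 mL → factor 44.7/1.35 = 33.111
Step 2: 20 μL brought to 500 μL → factor 500/20 = 25
Step 3: 75 μL + 300 μL = 375 μL total → factor 375/75 = 5
Step 4: 12-fold → factor 12
Step 5: 0.35 mL brought to 18.3 mL → factor 18.3/0.35 = 52.286
Step 6: 3 mL + 33 mL = 36 mL total → factor 36/3 = 12
Overall dilution factor = 33.111 × 25 × 5 × 12 × 52.286 × 12 = 3.1162 × 10^7
Final = 2.00 M / 3.1162 × 10^7 = 6.418 × 10^-8 M = 64.2 nM

64.2 nM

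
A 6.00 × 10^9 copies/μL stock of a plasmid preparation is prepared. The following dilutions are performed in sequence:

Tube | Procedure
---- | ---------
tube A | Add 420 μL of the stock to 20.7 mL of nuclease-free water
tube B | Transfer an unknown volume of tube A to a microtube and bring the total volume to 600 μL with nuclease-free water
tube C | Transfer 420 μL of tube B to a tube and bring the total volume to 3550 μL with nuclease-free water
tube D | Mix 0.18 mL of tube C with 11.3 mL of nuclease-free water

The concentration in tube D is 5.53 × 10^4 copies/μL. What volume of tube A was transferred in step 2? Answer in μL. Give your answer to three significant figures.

150 μL

Step 1: 420 μL + 20.7 mL = 21120 μL total → factor 21120/420 = 50.286
Step 2: v brought to 600 μL → factor = 600 μL/v
Step 3: 420 μL brought to 3550 μL → factor 3550/420 = 8.4524
Step 4: 0.18 mL + 11.3 mL = 11.48 mL total → factor 11.48/0.18 = 63.778
Product of known-step factors = 27108
Overall factor = 6.00 × 10^9 copies/μL / (5.53 × 10^4 copies/μL) = 1.085 × 10^5
Step-2 factor = 1.085 × 10^5 / 27108 = 4.0025
v = 600 μL / 4.0025 = 150 μL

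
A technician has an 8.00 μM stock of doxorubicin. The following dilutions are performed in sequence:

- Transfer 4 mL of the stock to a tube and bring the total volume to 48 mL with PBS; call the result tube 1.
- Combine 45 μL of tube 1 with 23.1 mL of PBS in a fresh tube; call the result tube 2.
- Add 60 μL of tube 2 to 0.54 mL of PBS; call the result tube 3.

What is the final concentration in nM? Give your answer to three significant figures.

Step 1: 4 mL brought to 48 mL → factor 48/4 = 12
Step 2: 45 μL + 23.1 mL = 23145 μL total → factor 23145/45 = 514.33
Step 3: 60 μL + 0.54 mL = 600 μL total → factor 600/60 = 10
Overall dilution factor = 12 × 514.33 × 10 = 61720
Final = 8.00 μM / 61720 = 0.0001296 μM = 0.130 nM

0.130 nM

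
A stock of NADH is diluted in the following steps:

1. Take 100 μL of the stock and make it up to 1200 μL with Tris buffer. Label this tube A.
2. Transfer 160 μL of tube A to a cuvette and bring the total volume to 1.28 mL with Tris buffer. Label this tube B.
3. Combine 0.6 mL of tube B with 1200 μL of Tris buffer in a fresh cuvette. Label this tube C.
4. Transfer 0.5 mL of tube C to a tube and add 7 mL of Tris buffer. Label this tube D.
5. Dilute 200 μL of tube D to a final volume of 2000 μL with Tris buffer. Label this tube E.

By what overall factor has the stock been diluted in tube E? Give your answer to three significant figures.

4.32 × 10^4

Step 1: 100 μL brought to 1200 μL → factor 1200/100 = 12
Step 2: 160 μL brought to 1.28 mL → factor 1280/160 = 8
Step 3: 0.6 mL + 1200 μL = 1.8 mL total → factor 1.8/0.6 = 3
Step 4: 0.5 mL + 7 mL = 7.5 mL total → factor 7.5/0.5 = 15
Step 5: 200 μL brought to 2000 μL → factor 2000/200 = 10
Overall dilution factor = 12 × 8 × 3 × 15 × 10 = 43200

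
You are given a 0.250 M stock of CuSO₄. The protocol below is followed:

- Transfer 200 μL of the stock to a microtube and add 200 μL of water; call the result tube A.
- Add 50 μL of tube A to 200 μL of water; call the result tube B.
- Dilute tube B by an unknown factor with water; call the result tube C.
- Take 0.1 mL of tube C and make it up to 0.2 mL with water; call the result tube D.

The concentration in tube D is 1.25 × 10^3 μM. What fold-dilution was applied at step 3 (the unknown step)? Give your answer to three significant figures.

10.0-fold

Step 1: 200 μL + 200 μL = 400 μL total → factor 400/200 = 2
Step 2: 50 μL + 200 μL = 250 μL total → factor 250/50 = 5
Step 3: unknown factor x
Step 4: 0.1 mL brought to 0.2 mL → factor 0.2/0.1 = 2
Product of known-step factors = 20
Overall factor = 0.250 M / (1.25 × 10^3 μM) = 200
x = 200 / 20 = 10.0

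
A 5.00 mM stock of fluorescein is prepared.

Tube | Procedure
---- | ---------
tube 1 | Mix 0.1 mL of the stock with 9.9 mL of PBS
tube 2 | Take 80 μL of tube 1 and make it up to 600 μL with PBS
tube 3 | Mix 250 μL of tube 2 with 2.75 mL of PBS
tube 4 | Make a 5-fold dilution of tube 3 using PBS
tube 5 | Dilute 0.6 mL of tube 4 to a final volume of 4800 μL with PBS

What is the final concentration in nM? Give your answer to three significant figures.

Step 1: 0.1 mL + 9.9 mL = 10 mL total → factor 10/0.1 = 100
Step 2: 80 μL brought to 600 μL → factor 600/80 = 7.5
Step 3: 250 μL + 2.75 mL = 3000 μL total → factor 3000/250 = 12
Step 4: 5-fold → factor 5
Step 5: 0.6 mL brought to 4800 μL → factor 4.8/0.6 = 8
Overall dilution factor = 100 × 7.5 × 12 × 5 × 8 = 3.6 × 10^5
Final = 5.00 mM / 3.6 × 10^5 = 1.389 × 10^-5 mM = 13.9 nM

13.9 nM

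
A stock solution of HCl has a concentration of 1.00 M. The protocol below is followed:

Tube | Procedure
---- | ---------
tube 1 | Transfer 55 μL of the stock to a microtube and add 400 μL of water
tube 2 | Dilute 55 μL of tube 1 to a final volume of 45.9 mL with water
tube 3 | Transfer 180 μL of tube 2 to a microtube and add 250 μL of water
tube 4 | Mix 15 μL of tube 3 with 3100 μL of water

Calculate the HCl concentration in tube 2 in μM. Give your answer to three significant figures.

Step 1: 55 μL + 400 μL = 455 μL total → factor 455/55 = 8.2727
Step 2: 55 μL brought to 45.9 mL → factor 45900/55 = 834.55
Dilution factor through tube 2 = 8.2727 × 834.55 = 6904
[tube 2] = 1.00 M / 6904 = 0.0001448 M = 145 μM

145 μM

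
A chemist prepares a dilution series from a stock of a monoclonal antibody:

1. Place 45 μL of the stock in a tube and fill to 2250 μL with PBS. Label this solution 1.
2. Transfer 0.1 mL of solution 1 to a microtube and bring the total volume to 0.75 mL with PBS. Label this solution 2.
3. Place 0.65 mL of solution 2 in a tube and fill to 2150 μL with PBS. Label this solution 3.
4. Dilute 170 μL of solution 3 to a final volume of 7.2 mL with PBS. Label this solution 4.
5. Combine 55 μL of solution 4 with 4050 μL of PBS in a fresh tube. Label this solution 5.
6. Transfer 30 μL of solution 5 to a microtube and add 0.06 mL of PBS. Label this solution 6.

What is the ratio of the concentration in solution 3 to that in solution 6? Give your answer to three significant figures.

Step 1: 45 μL brought to 2250 μL → factor 2250/45 = 50
Step 2: 0.1 mL brought to 0.75 mL → factor 0.75/0.1 = 7.5
Step 3: 0.65 mL brought to 2150 μL → factor 2.15/0.65 = 3.3077
Step 4: 170 μL brought to 7.2 mL → factor 7200/170 = 42.353
Step 5: 55 μL + 4050 μL = 4105 μL total → factor 4105/55 = 74.636
Step 6: 30 μL + 0.06 mL = 90 μL total → factor 90/30 = 3
Dilution factor to solution 3 = 1240.4; to solution 6 = 1.1763 × 10^7
[solution 3]/[solution 6] = (factor to solution 6)/(factor to solution 3) = 1.1763 × 10^7/1240.4 = 9.48 × 10^3

9.48 × 10^3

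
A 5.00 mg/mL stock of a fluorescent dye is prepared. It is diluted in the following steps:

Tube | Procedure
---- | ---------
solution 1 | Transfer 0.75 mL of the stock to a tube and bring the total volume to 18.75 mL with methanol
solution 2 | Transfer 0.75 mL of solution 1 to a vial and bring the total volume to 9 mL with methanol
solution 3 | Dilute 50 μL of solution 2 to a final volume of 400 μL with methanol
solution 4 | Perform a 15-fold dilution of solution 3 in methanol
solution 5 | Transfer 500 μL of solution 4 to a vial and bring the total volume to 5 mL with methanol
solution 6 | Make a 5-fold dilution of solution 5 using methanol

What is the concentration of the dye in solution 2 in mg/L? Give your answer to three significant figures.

Step 1: 0.75 mL brought to 18.75 mL → factor 18.75/0.75 = 25
Step 2: 0.75 mL brought to 9 mL → factor 9/0.75 = 12
Dilution factor through solution 2 = 25 × 12 = 300
[solution 2] = 5.00 mg/mL / 300 = 0.01667 mg/mL = 16.7 mg/L

16.7 mg/L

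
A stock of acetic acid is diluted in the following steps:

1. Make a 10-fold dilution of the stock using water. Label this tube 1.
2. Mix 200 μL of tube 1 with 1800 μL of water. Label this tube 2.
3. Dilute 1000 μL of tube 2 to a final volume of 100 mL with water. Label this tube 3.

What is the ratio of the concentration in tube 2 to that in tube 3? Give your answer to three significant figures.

Step 1: 10-fold → factor 10
Step 2: 200 μL + 1800 μL = 2000 μL total → factor 2000/200 = 10
Step 3: 1000 μL brought to 100 mL → factor 1 × 10^5/1000 = 100
Dilution factor to tube 2 = 100; to tube 3 = 10000
[tube 2]/[tube 3] = (factor to tube 3)/(factor to tube 2) = 10000/100 = 100

100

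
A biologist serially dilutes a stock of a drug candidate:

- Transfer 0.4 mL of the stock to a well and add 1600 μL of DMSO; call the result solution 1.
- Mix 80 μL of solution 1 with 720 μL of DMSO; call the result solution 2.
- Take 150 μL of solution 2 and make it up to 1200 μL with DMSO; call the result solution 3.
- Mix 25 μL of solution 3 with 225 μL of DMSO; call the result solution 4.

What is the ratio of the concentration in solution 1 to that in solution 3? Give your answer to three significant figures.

Step 1: 0.4 mL + 1600 μL = 2 mL total → factor 2/0.4 = 5
Step 2: 80 μL + 720 μL = 800 μL total → factor 800/80 = 10
Step 3: 150 μL brought to 1200 μL → factor 1200/150 = 8
Dilution factor to solution 1 = 5; to solution 3 = 400
[solution 1]/[solution 3] = (factor to solution 3)/(factor to solution 1) = 400/5 = 80.0

80.0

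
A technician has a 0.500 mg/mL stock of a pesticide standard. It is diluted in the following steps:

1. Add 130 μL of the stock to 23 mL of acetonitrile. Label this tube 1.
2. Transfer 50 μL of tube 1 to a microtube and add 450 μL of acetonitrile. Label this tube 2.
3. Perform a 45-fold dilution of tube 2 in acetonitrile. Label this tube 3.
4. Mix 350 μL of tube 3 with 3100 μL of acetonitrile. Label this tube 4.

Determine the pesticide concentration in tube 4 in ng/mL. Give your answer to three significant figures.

0.634 ng/mL

Step 1: 130 μL + 23 mL = 23130 μL total → factor 23130/130 = 177.92
Step 2: 50 μL + 450 μL = 500 μL total → factor 500/50 = 10
Step 3: 45-fold → factor 45
Step 4: 350 μL + 3100 μL = 3450 μL total → factor 3450/350 = 9.8571
Overall dilution factor = 177.92 × 10 × 45 × 9.8571 = 7.8922 × 10^5
Final = 0.500 mg/mL / 7.8922 × 10^5 = 6.335 × 10^-7 mg/mL = 0.634 ng/mL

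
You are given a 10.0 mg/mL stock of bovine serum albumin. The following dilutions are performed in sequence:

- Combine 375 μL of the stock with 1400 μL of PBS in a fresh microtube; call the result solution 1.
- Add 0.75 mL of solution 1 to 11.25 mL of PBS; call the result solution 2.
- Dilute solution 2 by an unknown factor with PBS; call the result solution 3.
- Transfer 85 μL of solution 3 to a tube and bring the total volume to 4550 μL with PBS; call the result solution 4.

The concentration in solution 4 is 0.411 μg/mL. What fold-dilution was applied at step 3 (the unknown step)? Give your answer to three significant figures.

6.00-fold

Step 1: 375 μL + 1400 μL = 1775 μL total → factor 1775/375 = 4.7333
Step 2: 0.75 mL + 11.25 mL = 12 mL total → factor 12/0.75 = 16
Step 3: unknown factor x
Step 4: 85 μL brought to 4550 μL → factor 4550/85 = 53.529
Product of known-step factors = 4054
Overall factor = 10.0 mg/mL / (0.411 μg/mL) = 24331
x = 24331 / 4054 = 6.00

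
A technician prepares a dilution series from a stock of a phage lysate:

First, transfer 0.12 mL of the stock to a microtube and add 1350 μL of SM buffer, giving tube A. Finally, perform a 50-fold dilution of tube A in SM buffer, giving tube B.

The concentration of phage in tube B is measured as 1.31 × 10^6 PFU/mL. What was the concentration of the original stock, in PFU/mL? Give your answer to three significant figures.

8.02 × 10^8 PFU/mL

Step 1: 0.12 mL + 1350 μL = 1.47 mL total → factor 1.47/0.12 = 12.25
Step 2: 50-fold → factor 50
Overall dilution factor = 12.25 × 50 = 612.5
Stock = 1.31 × 10^6 PFU/mL × 612.5 = 8.02 × 10^8 PFU/mL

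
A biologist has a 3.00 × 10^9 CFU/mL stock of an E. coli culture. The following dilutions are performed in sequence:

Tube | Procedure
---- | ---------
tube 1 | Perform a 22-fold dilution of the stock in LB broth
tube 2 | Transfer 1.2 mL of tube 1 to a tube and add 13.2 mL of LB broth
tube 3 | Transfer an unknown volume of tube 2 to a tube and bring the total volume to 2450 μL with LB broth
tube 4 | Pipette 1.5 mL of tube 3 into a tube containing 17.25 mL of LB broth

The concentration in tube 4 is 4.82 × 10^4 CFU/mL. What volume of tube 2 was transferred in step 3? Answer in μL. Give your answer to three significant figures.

Step 1: 22-fold → factor 22
Step 2: 1.2 mL + 13.2 mL = 14.4 mL total → factor 14.4/1.2 = 12
Step 3: v brought to 2450 μL → factor = 2450 μL/v
Step 4: 1.5 mL + 17.25 mL = 18.75 mL total → factor 18.75/1.5 = 12.5
Product of known-step factors = 3300
Overall factor = 3.00 × 10^9 CFU/mL / (4.82 × 10^4 CFU/mL) = 62241
Step-3 factor = 62241 / 3300 = 18.861
v = 2450 μL / 18.861 = 130 μL

130 μL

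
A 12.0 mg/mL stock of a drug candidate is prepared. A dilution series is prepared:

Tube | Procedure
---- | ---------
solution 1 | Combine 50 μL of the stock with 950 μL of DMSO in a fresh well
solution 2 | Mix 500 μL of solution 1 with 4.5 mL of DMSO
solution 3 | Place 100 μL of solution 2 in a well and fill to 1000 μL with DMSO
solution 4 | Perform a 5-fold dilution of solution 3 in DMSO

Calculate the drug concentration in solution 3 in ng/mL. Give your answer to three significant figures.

Step 1: 50 μL + 950 μL = 1000 μL total → factor 1000/50 = 20
Step 2: 500 μL + 4.5 mL = 5000 μL total → factor 5000/500 = 10
Step 3: 100 μL brought to 1000 μL → factor 1000/100 = 10
Dilution factor through solution 3 = 20 × 10 × 10 = 2000
[solution 3] = 12.0 mg/mL / 2000 = 0.006000 mg/mL = 6.00 × 10^3 ng/mL

6.00 × 10^3 ng/mL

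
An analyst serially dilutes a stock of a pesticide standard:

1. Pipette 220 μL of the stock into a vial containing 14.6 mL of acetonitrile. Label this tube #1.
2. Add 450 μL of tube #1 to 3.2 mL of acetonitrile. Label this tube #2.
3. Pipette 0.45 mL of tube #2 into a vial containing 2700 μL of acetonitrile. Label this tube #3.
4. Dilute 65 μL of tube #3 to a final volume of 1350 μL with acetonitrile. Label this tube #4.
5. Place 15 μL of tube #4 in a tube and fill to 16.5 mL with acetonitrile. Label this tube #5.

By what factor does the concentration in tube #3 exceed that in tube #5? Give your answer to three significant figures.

2.28 × 10^4

Step 1: 220 μL + 14.6 mL = 14820 μL total → factor 14820/220 = 67.364
Step 2: 450 μL + 3.2 mL = 3650 μL total → factor 3650/450 = 8.1111
Step 3: 0.45 mL + 2700 μL = 3.15 mL total → factor 3.15/0.45 = 7
Step 4: 65 μL brought to 1350 μL → factor 1350/65 = 20.769
Step 5: 15 μL brought to 16.5 mL → factor 16500/15 = 1100
Dilution factor to tube #3 = 3824.8; to tube #5 = 8.7381 × 10^7
[tube #3]/[tube #5] = (factor to tube #5)/(factor to tube #3) = 8.7381 × 10^7/3824.8 = 2.28 × 10^4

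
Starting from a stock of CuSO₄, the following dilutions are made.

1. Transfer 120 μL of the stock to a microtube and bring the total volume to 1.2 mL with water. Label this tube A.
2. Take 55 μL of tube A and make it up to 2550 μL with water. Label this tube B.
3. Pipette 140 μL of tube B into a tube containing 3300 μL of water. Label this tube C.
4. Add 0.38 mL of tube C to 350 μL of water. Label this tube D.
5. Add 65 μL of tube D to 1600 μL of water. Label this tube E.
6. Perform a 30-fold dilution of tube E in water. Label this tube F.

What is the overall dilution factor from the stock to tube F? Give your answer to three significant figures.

1.68 × 10^7

Step 1: 120 μL brought to 1.2 mL → factor 1200/120 = 10
Step 2: 55 μL brought to 2550 μL → factor 2550/55 = 46.364
Step 3: 140 μL + 3300 μL = 3440 μL total → factor 3440/140 = 24.571
Step 4: 0.38 mL + 350 μL = 0.73 mL total → factor 0.73/0.38 = 1.9211
Step 5: 65 μL + 1600 μL = 1665 μL total → factor 1665/65 = 25.615
Step 6: 30-fold → factor 30
Overall dilution factor = 10 × 46.364 × 24.571 × 1.9211 × 25.615 × 30 = 1.6818 × 10^7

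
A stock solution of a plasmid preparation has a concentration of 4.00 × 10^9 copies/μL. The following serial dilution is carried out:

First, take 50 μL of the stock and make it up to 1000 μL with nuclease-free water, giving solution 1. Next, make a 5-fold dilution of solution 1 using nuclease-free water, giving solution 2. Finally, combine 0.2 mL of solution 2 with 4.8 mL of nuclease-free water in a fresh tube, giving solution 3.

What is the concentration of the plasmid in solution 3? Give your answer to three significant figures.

Step 1: 50 μL brought to 1000 μL → factor 1000/50 = 20
Step 2: 5-fold → factor 5
Step 3: 0.2 mL + 4.8 mL = 5 mL total → factor 5/0.2 = 25
Overall dilution factor = 20 × 5 × 25 = 2500
Final = 4.00 × 10^9 copies/μL / 2500 = 1.60 × 10^6 copies/μL

1.60 × 10^6 copies/μL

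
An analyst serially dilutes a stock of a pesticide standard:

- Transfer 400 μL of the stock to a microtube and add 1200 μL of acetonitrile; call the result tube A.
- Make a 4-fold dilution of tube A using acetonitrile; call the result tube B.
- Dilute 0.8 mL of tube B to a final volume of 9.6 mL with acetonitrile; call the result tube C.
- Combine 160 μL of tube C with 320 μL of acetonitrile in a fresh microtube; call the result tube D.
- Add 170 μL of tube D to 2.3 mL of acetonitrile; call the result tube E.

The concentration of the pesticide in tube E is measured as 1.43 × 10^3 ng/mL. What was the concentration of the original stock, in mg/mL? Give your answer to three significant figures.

Step 1: 400 μL + 1200 μL = 1600 μL total → factor 1600/400 = 4
Step 2: 4-fold → factor 4
Step 3: 0.8 mL brought to 9.6 mL → factor 9.6/0.8 = 12
Step 4: 160 μL + 320 μL = 480 μL total → factor 480/160 = 3
Step 5: 170 μL + 2.3 mL = 2470 μL total → factor 2470/170 = 14.529
Overall dilution factor = 4 × 4 × 12 × 3 × 14.529 = 8368.9
Stock = 1.43 × 10^3 ng/mL × 8368.9 = 1.197 × 10^7 ng/mL = 12.0 mg/mL

12.0 mg/mL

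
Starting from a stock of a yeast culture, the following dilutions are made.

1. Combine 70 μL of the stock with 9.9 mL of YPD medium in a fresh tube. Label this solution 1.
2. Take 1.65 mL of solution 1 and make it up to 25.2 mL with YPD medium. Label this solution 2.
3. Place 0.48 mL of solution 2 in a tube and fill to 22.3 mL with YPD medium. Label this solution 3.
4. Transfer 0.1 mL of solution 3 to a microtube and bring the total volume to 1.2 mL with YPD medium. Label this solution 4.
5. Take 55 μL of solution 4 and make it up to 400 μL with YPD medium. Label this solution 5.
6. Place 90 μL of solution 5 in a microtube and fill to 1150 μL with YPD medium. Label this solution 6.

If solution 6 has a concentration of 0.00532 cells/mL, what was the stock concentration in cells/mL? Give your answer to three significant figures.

Step 1: 70 μL + 9.9 mL = 9970 μL total → factor 9970/70 = 142.43
Step 2: 1.65 mL brought to 25.2 mL → factor 25.2/1.65 = 15.273
Step 3: 0.48 mL brought to 22.3 mL → factor 22.3/0.48 = 46.458
Step 4: 0.1 mL brought to 1.2 mL → factor 1.2/0.1 = 12
Step 5: 55 μL brought to 400 μL → factor 400/55 = 7.2727
Step 6: 90 μL brought to 1150 μL → factor 1150/90 = 12.778
Overall dilution factor = 142.43 × 15.273 × 46.458 × 12 × 7.2727 × 12.778 = 1.127 × 10^8
Stock = 0.00532 cells/mL × 1.127 × 10^8 = 6.00 × 10^5 cells/mL

6.00 × 10^5 cells/mL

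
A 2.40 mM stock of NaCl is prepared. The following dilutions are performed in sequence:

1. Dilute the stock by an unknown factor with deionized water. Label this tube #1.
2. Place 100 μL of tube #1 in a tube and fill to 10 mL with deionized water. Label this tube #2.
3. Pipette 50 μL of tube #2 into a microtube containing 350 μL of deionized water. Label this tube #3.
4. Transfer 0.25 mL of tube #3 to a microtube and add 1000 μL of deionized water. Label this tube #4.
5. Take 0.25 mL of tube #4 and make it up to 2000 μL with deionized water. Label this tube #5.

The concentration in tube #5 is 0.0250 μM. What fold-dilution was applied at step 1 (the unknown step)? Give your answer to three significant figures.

3.00-fold

Step 1: unknown factor x
Step 2: 100 μL brought to 10 mL → factor 10000/100 = 100
Step 3: 50 μL + 350 μL = 400 μL total → factor 400/50 = 8
Step 4: 0.25 mL + 1000 μL = 1.25 mL total → factor 1.25/0.25 = 5
Step 5: 0.25 mL brought to 2000 μL → factor 2/0.25 = 8
Product of known-step factors = 32000
Overall factor = 2.40 mM / (0.0250 μM) = 96000
x = 96000 / 32000 = 3.00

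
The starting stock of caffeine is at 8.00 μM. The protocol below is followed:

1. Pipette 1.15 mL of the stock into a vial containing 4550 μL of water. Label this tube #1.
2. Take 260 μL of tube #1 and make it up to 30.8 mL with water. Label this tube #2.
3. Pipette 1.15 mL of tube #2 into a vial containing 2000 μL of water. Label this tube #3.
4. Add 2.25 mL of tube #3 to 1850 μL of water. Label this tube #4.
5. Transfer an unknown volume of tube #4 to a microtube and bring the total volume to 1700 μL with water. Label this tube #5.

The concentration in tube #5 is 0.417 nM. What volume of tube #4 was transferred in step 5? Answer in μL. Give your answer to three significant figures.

Step 1: 1.15 mL + 4550 μL = 5.7 mL total → factor 5.7/1.15 = 4.9565
Step 2: 260 μL brought to 30.8 mL → factor 30800/260 = 118.46
Step 3: 1.15 mL + 2000 μL = 3.15 mL total → factor 3.15/1.15 = 2.7391
Step 4: 2.25 mL + 1850 μL = 4.1 mL total → factor 4.1/2.25 = 1.8222
Step 5: v brought to 1700 μL → factor = 1700 μL/v
Product of known-step factors = 2930.7
Overall factor = 8.00 μM / (0.417 nM) = 19185
Step-5 factor = 19185 / 2930.7 = 6.5461
v = 1700 μL / 6.5461 = 260 μL

260 μL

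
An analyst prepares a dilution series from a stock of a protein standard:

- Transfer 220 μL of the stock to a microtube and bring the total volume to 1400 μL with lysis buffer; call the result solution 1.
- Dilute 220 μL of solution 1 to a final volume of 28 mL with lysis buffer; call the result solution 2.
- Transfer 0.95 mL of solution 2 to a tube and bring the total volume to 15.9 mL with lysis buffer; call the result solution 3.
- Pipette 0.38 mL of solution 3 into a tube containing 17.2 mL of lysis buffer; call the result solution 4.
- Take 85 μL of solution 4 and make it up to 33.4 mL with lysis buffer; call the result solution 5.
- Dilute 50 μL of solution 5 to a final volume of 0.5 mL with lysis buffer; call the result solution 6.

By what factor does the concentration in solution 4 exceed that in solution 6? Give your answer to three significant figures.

3.93 × 10^3

Step 1: 220 μL brought to 1400 μL → factor 1400/220 = 6.3636
Step 2: 220 μL brought to 28 mL → factor 28000/220 = 127.27
Step 3: 0.95 mL brought to 15.9 mL → factor 15.9/0.95 = 16.737
Step 4: 0.38 mL + 17.2 mL = 17.58 mL total → factor 17.58/0.38 = 46.263
Step 5: 85 μL brought to 33.4 mL → factor 33400/85 = 392.94
Step 6: 50 μL brought to 0.5 mL → factor 500/50 = 10
Dilution factor to solution 4 = 6.2712 × 10^5; to solution 6 = 2.4642 × 10^9
[solution 4]/[solution 6] = (factor to solution 6)/(factor to solution 4) = 2.4642 × 10^9/6.2712 × 10^5 = 3.93 × 10^3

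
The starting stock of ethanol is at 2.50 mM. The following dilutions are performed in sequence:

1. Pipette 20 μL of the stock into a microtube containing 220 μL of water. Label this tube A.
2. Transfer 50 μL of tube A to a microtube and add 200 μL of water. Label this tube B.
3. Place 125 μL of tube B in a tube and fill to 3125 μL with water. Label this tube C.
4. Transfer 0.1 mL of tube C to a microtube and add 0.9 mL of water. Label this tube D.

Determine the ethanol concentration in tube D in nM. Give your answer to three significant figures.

167 nM

Step 1: 20 μL + 220 μL = 240 μL total → factor 240/20 = 12
Step 2: 50 μL + 200 μL = 250 μL total → factor 250/50 = 5
Step 3: 125 μL brought to 3125 μL → factor 3125/125 = 25
Step 4: 0.1 mL + 0.9 mL = 1 mL total → factor 1/0.1 = 10
Overall dilution factor = 12 × 5 × 25 × 10 = 15000
Final = 2.50 mM / 15000 = 0.0001667 mM = 167 nM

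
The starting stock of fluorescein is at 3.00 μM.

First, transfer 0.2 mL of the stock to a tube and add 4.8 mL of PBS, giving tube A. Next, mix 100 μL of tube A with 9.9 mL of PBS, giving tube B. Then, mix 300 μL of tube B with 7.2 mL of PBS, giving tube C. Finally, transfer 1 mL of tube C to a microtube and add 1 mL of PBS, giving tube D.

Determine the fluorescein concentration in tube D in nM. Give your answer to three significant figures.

Step 1: 0.2 mL + 4.8 mL = 5 mL total → factor 5/0.2 = 25
Step 2: 100 μL + 9.9 mL = 10000 μL total → factor 10000/100 = 100
Step 3: 300 μL + 7.2 mL = 7500 μL total → factor 7500/300 = 25
Step 4: 1 mL + 1 mL = 2 mL total → factor 2/1 = 2
Overall dilution factor = 25 × 100 × 25 × 2 = 1.25 × 10^5
Final = 3.00 μM / 1.25 × 10^5 = 2.400 × 10^-5 μM = 0.0240 nM

0.0240 nM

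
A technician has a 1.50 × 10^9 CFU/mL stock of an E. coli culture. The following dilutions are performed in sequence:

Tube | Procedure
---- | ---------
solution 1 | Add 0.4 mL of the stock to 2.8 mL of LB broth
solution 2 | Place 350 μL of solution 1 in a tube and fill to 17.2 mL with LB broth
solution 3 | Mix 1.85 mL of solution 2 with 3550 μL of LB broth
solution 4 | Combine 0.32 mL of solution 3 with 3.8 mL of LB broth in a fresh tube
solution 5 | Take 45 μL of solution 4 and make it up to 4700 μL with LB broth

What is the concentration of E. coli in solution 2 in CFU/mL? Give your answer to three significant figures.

Step 1: 0.4 mL + 2.8 mL = 3.2 mL total → factor 3.2/0.4 = 8
Step 2: 350 μL brought to 17.2 mL → factor 17200/350 = 49.143
Dilution factor through solution 2 = 8 × 49.143 = 393.14
[solution 2] = 1.50 × 10^9 CFU/mL / 393.14 = 3.82 × 10^6 CFU/mL

3.82 × 10^6 CFU/mL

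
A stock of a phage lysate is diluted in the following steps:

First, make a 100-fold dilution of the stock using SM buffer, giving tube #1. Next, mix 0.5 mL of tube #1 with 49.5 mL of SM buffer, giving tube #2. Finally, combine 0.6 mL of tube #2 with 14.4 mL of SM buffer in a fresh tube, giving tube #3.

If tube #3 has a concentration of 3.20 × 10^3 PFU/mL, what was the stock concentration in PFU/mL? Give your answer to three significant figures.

Step 1: 100-fold → factor 100
Step 2: 0.5 mL + 49.5 mL = 50 mL total → factor 50/0.5 = 100
Step 3: 0.6 mL + 14.4 mL = 15 mL total → factor 15/0.6 = 25
Overall dilution factor = 100 × 100 × 25 = 2.5 × 10^5
Stock = 3.20 × 10^3 PFU/mL × 2.5 × 10^5 = 8.00 × 10^8 PFU/mL

8.00 × 10^8 PFU/mL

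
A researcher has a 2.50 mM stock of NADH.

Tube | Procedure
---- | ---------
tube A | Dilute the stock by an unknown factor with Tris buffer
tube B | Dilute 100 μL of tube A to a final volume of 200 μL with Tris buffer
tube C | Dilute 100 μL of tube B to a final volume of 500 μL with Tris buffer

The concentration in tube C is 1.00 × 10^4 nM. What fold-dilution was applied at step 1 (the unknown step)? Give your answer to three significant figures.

25.0-fold

Step 1: unknown factor x
Step 2: 100 μL brought to 200 μL → factor 200/100 = 2
Step 3: 100 μL brought to 500 μL → factor 500/100 = 5
Product of known-step factors = 10
Overall factor = 2.50 mM / (1.00 × 10^4 nM) = 250
x = 250 / 10 = 25.0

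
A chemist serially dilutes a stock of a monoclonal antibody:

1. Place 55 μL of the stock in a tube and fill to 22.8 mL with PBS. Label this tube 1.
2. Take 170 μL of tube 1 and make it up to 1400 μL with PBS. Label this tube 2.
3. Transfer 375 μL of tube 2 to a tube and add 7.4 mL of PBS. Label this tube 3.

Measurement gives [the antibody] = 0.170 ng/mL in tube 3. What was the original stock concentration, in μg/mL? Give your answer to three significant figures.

Step 1: 55 μL brought to 22.8 mL → factor 22800/55 = 414.55
Step 2: 170 μL brought to 1400 μL → factor 1400/170 = 8.2353
Step 3: 375 μL + 7.4 mL = 7775 μL total → factor 7775/375 = 20.733
Overall dilution factor = 414.55 × 8.2353 × 20.733 = 70782
Stock = 0.170 ng/mL × 70782 = 1.203 × 10^4 ng/mL = 12.0 μg/mL

12.0 μg/mL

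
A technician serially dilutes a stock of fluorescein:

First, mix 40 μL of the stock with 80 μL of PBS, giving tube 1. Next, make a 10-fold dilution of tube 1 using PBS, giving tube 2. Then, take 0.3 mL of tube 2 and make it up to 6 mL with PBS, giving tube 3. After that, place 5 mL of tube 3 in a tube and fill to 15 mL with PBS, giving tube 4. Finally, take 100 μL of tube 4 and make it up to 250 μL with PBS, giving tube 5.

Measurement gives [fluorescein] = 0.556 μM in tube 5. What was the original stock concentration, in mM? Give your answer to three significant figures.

2.50 mM

Step 1: 40 μL + 80 μL = 120 μL total → factor 120/40 = 3
Step 2: 10-fold → factor 10
Step 3: 0.3 mL brought to 6 mL → factor 6/0.3 = 20
Step 4: 5 mL brought to 15 mL → factor 15/5 = 3
Step 5: 100 μL brought to 250 μL → factor 250/100 = 2.5
Overall dilution factor = 3 × 10 × 20 × 3 × 2.5 = 4500
Stock = 0.556 μM × 4500 = 2502 μM = 2.50 mM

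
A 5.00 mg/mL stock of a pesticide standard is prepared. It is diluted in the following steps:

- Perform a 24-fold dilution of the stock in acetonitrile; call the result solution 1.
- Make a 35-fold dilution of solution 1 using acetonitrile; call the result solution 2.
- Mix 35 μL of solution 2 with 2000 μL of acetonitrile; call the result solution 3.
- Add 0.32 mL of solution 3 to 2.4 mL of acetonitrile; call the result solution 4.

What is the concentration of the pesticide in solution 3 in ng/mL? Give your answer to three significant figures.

Step 1: 24-fold → factor 24
Step 2: 35-fold → factor 35
Step 3: 35 μL + 2000 μL = 2035 μL total → factor 2035/35 = 58.143
Dilution factor through solution 3 = 24 × 35 × 58.143 = 48840
[solution 3] = 5.00 mg/mL / 48840 = 0.0001024 mg/mL = 102 ng/mL

102 ng/mL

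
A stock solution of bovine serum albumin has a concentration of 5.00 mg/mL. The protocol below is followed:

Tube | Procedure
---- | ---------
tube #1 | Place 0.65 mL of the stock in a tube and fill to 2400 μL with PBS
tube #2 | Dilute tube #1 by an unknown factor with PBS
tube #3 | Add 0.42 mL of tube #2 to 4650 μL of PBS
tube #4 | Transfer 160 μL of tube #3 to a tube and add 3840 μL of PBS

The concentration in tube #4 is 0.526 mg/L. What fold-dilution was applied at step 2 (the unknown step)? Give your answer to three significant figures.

8.53-fold

Step 1: 0.65 mL brought to 2400 μL → factor 2.4/0.65 = 3.6923
Step 2: unknown factor x
Step 3: 0.42 mL + 4650 μL = 5.07 mL total → factor 5.07/0.42 = 12.071
Step 4: 160 μL + 3840 μL = 4000 μL total → factor 4000/160 = 25
Product of known-step factors = 1114.3
Overall factor = 5.00 mg/mL / (0.526 mg/L) = 9505.7
x = 9505.7 / 1114.3 = 8.53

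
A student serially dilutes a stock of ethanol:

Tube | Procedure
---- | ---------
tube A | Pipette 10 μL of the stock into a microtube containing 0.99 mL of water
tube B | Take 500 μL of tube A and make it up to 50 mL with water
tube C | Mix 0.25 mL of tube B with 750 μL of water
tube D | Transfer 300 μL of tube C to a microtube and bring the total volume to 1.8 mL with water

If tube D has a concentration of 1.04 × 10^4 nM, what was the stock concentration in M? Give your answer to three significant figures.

Step 1: 10 μL + 0.99 mL = 1000 μL total → factor 1000/10 = 100
Step 2: 500 μL brought to 50 mL → factor 50000/500 = 100
Step 3: 0.25 mL + 750 μL = 1 mL total → factor 1/0.25 = 4
Step 4: 300 μL brought to 1.8 mL → factor 1800/300 = 6
Overall dilution factor = 100 × 100 × 4 × 6 = 2.4 × 10^5
Stock = 1.04 × 10^4 nM × 2.4 × 10^5 = 2.496 × 10^9 nM = 2.50 M

2.50 M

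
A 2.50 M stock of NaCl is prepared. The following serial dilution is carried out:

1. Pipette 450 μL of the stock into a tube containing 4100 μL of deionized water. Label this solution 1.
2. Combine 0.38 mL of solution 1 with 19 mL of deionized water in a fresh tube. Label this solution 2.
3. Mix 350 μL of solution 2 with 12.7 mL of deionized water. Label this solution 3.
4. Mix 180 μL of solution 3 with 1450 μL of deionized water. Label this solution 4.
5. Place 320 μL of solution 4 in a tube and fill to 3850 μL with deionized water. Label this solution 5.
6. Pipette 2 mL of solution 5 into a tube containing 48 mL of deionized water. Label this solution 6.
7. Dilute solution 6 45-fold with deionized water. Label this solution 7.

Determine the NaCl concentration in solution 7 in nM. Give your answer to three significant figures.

1.06 nM

Step 1: 450 μL + 4100 μL = 4550 μL total → factor 4550/450 = 10.111
Step 2: 0.38 mL + 19 mL = 19.38 mL total → factor 19.38/0.38 = 51
Step 3: 350 μL + 12.7 mL = 13050 μL total → factor 13050/350 = 37.286
Step 4: 180 μL + 1450 μL = 1630 μL total → factor 1630/180 = 9.0556
Step 5: 320 μL brought to 3850 μL → factor 3850/320 = 12.031
Step 6: 2 mL + 48 mL = 50 mL total → factor 50/2 = 25
Step 7: 45-fold → factor 45
Overall dilution factor = 10.111 × 51 × 37.286 × 9.0556 × 12.031 × 25 × 45 = 2.3566 × 10^9
Final = 2.50 M / 2.3566 × 10^9 = 1.061 × 10^-9 M = 1.06 nM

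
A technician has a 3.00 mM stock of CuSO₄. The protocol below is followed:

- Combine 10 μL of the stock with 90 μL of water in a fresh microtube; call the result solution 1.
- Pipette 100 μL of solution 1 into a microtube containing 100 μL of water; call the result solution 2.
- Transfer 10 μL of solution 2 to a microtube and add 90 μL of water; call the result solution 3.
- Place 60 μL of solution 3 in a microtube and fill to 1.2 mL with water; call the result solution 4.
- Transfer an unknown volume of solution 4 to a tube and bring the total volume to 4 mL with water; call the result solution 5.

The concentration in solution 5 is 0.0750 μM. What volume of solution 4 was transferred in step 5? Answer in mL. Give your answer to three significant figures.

Step 1: 10 μL + 90 μL = 100 μL total → factor 100/10 = 10
Step 2: 100 μL + 100 μL = 200 μL total → factor 200/100 = 2
Step 3: 10 μL + 90 μL = 100 μL total → factor 100/10 = 10
Step 4: 60 μL brought to 1.2 mL → factor 1200/60 = 20
Step 5: v brought to 4 mL → factor = 4 mL/v
Product of known-step factors = 4000
Overall factor = 3.00 mM / (0.0750 μM) = 40000
Step-5 factor = 40000 / 4000 = 10
v = 4 mL / 10 = 0.400 mL

0.400 mL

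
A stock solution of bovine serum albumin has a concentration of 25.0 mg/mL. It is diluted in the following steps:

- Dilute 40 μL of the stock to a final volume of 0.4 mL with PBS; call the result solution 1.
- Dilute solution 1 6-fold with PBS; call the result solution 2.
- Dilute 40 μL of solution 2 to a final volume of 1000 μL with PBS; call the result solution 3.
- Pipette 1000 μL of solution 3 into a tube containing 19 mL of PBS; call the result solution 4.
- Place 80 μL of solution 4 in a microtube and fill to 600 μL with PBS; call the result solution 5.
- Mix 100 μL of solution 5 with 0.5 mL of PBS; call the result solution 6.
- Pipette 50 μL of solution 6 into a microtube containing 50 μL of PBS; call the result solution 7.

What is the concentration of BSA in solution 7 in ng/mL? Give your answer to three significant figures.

Step 1: 40 μL brought to 0.4 mL → factor 400/40 = 10
Step 2: 6-fold → factor 6
Step 3: 40 μL brought to 1000 μL → factor 1000/40 = 25
Step 4: 1000 μL + 19 mL = 20000 μL total → factor 20000/1000 = 20
Step 5: 80 μL brought to 600 μL → factor 600/80 = 7.5
Step 6: 100 μL + 0.5 mL = 600 μL total → factor 600/100 = 6
Step 7: 50 μL + 50 μL = 100 μL total → factor 100/50 = 2
Overall dilution factor = 10 × 6 × 25 × 20 × 7.5 × 6 × 2 = 2.7 × 10^6
Final = 25.0 mg/mL / 2.7 × 10^6 = 9.259 × 10^-6 mg/mL = 9.26 ng/mL

9.26 ng/mL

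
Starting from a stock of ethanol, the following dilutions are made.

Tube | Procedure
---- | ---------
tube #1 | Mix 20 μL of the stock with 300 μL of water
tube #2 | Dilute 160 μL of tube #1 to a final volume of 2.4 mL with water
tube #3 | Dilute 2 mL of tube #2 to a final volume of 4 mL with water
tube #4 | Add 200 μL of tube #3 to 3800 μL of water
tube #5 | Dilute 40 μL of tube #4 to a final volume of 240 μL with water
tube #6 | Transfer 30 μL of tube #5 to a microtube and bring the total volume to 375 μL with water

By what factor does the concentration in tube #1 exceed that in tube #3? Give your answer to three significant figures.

30.0

Step 1: 20 μL + 300 μL = 320 μL total → factor 320/20 = 16
Step 2: 160 μL brought to 2.4 mL → factor 2400/160 = 15
Step 3: 2 mL brought to 4 mL → factor 4/2 = 2
Dilution factor to tube #1 = 16; to tube #3 = 480
[tube #1]/[tube #3] = (factor to tube #3)/(factor to tube #1) = 480/16 = 30.0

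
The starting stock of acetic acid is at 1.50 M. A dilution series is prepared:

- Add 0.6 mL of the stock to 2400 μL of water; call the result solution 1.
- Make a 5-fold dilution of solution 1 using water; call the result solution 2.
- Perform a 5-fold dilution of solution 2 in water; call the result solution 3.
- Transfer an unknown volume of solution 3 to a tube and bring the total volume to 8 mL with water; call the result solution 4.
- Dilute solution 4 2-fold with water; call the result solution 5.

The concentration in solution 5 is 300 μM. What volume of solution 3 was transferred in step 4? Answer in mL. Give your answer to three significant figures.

0.400 mL

Step 1: 0.6 mL + 2400 μL = 3 mL total → factor 3/0.6 = 5
Step 2: 5-fold → factor 5
Step 3: 5-fold → factor 5
Step 4: v brought to 8 mL → factor = 8 mL/v
Step 5: 2-fold → factor 2
Product of known-step factors = 250
Overall factor = 1.50 M / (300 μM) = 5000
Step-4 factor = 5000 / 250 = 20
v = 8 mL / 20 = 0.400 mL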